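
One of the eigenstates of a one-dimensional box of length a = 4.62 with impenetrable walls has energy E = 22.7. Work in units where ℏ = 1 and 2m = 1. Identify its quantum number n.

From E_n = n²π²ℏ²/(2ma²) invert to n = √(2ma²E)/(πℏ).
n = (4.62/π) × √(2 × 0.5 × 22.7) = 7.007 → n = 7.

n = 7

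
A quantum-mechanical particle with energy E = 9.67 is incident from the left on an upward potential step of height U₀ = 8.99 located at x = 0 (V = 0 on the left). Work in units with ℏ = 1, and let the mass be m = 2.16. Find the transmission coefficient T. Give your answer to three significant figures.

T = 0.663

On each side the TISE gives plane waves with k = √(2m(E − V))/ℏ: k₁ = √(2·2.16·9.67) = 6.463, k₂ = √(2·2.16·0.68) = 1.714.
Continuity of ψ and ψ′ at the step yields the reflection amplitude r = (k₁ − k₂)/(k₁ + k₂) = 0.5808; thus R = |r|² = 0.3373, T = 0.6627.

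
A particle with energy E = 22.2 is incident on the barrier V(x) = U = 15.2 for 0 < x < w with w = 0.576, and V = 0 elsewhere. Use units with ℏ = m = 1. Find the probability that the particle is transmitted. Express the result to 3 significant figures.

T = 0.795

E > U: inside the barrier k₂ = √(2m(E − U))/ℏ = 3.742, k₂w = 2.155.
T = [1 + U² sin²(k₂w) / (4E(E − U))]⁻¹ = 1/1.259 = 0.795.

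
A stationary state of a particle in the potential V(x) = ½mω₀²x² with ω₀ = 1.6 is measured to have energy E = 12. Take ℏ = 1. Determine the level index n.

E_n = ℏω₀(n + ½) ⇒ n = E/(ℏω₀) − ½ = 12/1.6 − 0.5 = 7.000 → n = 7.

n = 7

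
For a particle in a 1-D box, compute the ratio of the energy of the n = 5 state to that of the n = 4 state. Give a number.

E_n = n²π²ℏ²/(2mL²) so the ratio is n₂²/n₁² = 25/16 = 1.5625.

1.5625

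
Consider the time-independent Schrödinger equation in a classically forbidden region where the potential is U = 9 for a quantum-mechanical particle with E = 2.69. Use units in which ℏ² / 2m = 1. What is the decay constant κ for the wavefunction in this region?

κ = 2.51

Since E < U the TISE in this region is ψ'' = κ²ψ with κ = √(2m(U − E))/ℏ.
κ = √(2 × 0.5 × 6.31) = 2.512.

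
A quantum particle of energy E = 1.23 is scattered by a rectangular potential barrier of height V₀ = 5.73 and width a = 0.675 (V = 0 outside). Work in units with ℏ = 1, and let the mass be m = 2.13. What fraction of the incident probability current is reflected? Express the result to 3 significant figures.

R = 0.993

Since E < V₀ the interior solution is evanescent with decay constant κ = √(2m(V₀ − E))/ℏ = 4.378.
κa = 2.955, sinh(κa) = 9.579.
The exact tunnelling result is T⁻¹ = 1 + V₀² sinh²(κa) / [4E(V₀ − E)] = 137.1, so T = 0.00730.
R = 1 − T = 0.993.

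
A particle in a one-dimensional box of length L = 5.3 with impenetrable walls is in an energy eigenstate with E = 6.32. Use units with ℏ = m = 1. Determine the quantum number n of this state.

n = 6

For an infinite well E_n = n²π²ℏ²/(2mL²), so n = (L/πℏ)√(2mE).
n = (5.3/π) × √(2 × 1 × 6.32) = 5.998 → n = 6.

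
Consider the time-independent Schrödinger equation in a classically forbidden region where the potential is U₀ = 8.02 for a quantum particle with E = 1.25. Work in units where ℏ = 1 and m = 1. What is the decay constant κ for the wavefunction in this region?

κ = 3.68

Since E < U₀ the TISE in this region is ψ'' = κ²ψ with κ = √(2m(U₀ − E))/ℏ.
κ = √(2 × 1 × 6.77) = 3.680.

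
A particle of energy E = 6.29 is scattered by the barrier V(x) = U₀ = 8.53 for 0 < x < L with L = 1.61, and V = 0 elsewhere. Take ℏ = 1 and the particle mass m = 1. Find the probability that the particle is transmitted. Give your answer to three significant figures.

E < U₀: inside the barrier ψ ∝ e^{±κx} with κ = √(2m(U₀ − E))/ℏ = 2.117.
κL = 3.408, sinh(κL) = 15.08.
Matching ψ, ψ′ at both faces gives T = [1 + U₀² sinh²(κL) / (4E(U₀ − E))]⁻¹ = 1/294.7 = 0.00339.

T = 0.00339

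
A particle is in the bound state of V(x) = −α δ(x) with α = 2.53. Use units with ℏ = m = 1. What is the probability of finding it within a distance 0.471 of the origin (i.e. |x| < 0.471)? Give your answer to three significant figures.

P = 0.908

The normalised bound state is ψ = √κ e^{−κ|x|} with κ = mα/ℏ² = 2.530.
P(|x| < d) = ∫_{−d}^{d} κ e^{−2κ|x|} dx = 1 − e^{−2κd} = 1 − e^{−2.383} = 0.9078.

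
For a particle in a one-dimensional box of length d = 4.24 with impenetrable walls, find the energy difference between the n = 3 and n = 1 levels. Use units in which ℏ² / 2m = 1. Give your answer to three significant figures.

E_n = n²π²ℏ²/(2md²), so ΔE = (3² − 1²) π²ℏ²/(2md²).
ΔE = 8 × π² / (2 × 0.5 × 4.24²) = 4.392.

ΔE = 4.39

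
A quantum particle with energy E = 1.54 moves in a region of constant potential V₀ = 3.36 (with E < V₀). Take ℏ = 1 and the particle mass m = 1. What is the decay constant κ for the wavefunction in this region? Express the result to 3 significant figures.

κ = 1.91

Since E < V₀ the TISE in this region is ψ'' = κ²ψ with κ = √(2m(V₀ − E))/ℏ.
κ = √(2 × 1 × 1.82) = 1.908.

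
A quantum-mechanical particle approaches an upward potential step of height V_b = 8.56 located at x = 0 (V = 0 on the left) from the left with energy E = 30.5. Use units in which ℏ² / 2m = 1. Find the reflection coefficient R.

R = 0.00675

On each side the TISE gives plane waves with k = √(2m(E − V))/ℏ: k₁ = √(2·½·30.5) = 5.523, k₂ = √(2·½·21.94) = 4.684.
Matching ψ and ψ′ at x = 0 gives r = (k₁ − k₂)/(k₁ + k₂), so R = r² = 0.006752 and T = 1 − R = 0.9932.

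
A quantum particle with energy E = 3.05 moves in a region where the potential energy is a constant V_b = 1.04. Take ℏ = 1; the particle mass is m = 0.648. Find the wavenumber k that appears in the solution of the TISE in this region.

With E > V_b the solution is oscillatory, ψ ∝ e^{±ikx} with k = √(2m(E − V_b))/ℏ.
k = √(2 × 0.648 × 2.01) = 1.614.

k = 1.61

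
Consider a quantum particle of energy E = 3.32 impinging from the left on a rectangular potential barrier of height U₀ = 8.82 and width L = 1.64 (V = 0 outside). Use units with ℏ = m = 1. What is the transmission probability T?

T = 0.0000708

Since E < U₀ the interior solution is evanescent with decay constant κ = √(2m(U₀ − E))/ℏ = 3.317.
κL = 5.439, sinh(κL) = 115.1.
Matching ψ, ψ′ at both faces gives T = [1 + U₀² sinh²(κL) / (4E(U₀ − E))]⁻¹ = 1/14120 = 0.0000708.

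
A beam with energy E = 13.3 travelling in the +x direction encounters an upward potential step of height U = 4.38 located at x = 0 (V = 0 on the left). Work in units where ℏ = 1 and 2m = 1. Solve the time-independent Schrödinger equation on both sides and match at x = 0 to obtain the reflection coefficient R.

The wavenumbers are k₁ = √(2mE)/ℏ = 3.647 on the left and k₂ = √(2m(E − U))/ℏ = 2.987 on the right.
Matching ψ and ψ′ at x = 0 gives r = (k₁ − k₂)/(k₁ + k₂), so R = r² = 0.009907 and T = 1 − R = 0.9901.

R = 0.00991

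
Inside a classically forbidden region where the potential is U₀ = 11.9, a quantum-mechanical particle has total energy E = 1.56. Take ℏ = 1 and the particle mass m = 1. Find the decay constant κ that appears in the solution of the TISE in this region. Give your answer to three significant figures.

κ = 4.55

Since E < U₀ the TISE in this region is ψ'' = κ²ψ with κ = √(2m(U₀ − E))/ℏ.
κ = √(2 × 1 × 10.34) = 4.548.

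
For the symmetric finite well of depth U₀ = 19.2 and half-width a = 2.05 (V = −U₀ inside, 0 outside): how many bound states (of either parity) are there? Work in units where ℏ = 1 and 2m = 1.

The dimensionless depth is z₀ = a√(2mU₀)/ℏ = 2.05 × √(19.20) = 8.983.
A new bound state (alternating even/odd) appears each time z₀ passes a multiple of π/2, so N = ⌊2z₀/π⌋ + 1 = ⌊5.719⌋ + 1 = 6.

N = 6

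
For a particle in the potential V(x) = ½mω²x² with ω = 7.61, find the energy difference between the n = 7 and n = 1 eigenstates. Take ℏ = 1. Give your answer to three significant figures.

E_n = ℏω(n + ½), so ΔE = (7 − 1) ℏω = 6 × 7.61 = 45.66.

ΔE = 45.7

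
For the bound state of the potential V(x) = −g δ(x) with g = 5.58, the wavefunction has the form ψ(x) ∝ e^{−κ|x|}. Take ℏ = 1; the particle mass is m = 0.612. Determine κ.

κ = 3.41

Integrating the TISE across x = 0 gives the cusp condition ψ'(0⁺) − ψ'(0⁻) = −(2mg/ℏ²)ψ(0).
With ψ ∝ e^{−κ|x|} this yields −2κ = −2mg/ℏ², so κ = mg/ℏ² = 3.415.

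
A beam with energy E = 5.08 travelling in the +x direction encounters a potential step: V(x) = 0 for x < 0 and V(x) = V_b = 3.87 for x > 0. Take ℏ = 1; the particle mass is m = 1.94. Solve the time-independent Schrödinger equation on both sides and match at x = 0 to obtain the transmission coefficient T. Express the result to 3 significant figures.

The wavenumbers are k₁ = √(2mE)/ℏ = 4.440 on the left and k₂ = √(2m(E − V_b))/ℏ = 2.167 on the right.
Matching ψ and ψ′ at x = 0 gives r = (k₁ − k₂)/(k₁ + k₂), so R = r² = 0.1184 and T = 1 − R = 0.8816.

T = 0.882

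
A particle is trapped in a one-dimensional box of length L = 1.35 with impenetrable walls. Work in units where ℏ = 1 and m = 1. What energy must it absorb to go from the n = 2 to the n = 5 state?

ΔE = 56.9

E_n = n²π²ℏ²/(2mL²), so ΔE = (5² − 2²) π²ℏ²/(2mL²).
ΔE = 21 × π² / (2 × 1 × 1.35²) = 56.86.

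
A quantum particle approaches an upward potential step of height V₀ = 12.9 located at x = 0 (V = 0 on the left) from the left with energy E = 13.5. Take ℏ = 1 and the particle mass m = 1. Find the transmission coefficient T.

T = 0.575

On each side the TISE gives plane waves with k = √(2m(E − V))/ℏ: k₁ = √(2·1·13.5) = 5.196, k₂ = √(2·1·0.6) = 1.095.
Continuity of ψ and ψ′ at the step yields the reflection amplitude r = (k₁ − k₂)/(k₁ + k₂) = 0.6518; thus R = |r|² = 0.4248, T = 0.5752.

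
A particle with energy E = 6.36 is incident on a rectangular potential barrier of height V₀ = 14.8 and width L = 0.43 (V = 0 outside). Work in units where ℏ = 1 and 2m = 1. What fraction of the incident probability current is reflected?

Since E < V₀ the interior solution is evanescent with decay constant κ = √(2m(V₀ − E))/ℏ = 2.905.
κL = 1.249, sinh(κL) = 1.600.
Matching ψ, ψ′ at both faces gives T = [1 + V₀² sinh²(κL) / (4E(V₀ − E))]⁻¹ = 1/3.613 = 0.277.
R = 1 − T = 0.723.

R = 0.723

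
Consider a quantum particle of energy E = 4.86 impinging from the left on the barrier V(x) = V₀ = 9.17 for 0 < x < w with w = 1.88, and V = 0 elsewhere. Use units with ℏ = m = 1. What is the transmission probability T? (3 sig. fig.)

T = 0.0000640

E < V₀: inside the barrier ψ ∝ e^{±κx} with κ = √(2m(V₀ − E))/ℏ = 2.936.
κw = 5.520, sinh(κw) = 124.8.
Matching ψ, ψ′ at both faces gives T = [1 + V₀² sinh²(κw) / (4E(V₀ − E))]⁻¹ = 1/15630 = 0.0000640.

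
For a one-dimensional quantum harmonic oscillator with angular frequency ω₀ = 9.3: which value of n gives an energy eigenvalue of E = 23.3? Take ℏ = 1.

n = 2

Invert E_n = (n + ½)ℏω₀: n = E/ℏω₀ − ½ = 2.005, so n = 2.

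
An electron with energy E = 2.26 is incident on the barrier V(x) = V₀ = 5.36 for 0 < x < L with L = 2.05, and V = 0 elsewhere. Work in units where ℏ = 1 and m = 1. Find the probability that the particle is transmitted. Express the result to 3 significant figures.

T = 0.000144

Since E < V₀ the interior solution is evanescent with decay constant κ = √(2m(V₀ − E))/ℏ = 2.490.
κL = 5.104, sinh(κL) = 82.37.
Matching ψ, ψ′ at both faces gives T = [1 + V₀² sinh²(κL) / (4E(V₀ − E))]⁻¹ = 1/6957 = 0.000144.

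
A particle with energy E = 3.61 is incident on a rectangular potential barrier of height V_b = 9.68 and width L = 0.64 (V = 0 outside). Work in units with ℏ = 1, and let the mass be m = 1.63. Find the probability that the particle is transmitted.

T = 0.0125

E < V_b: inside the barrier ψ ∝ e^{±κx} with κ = √(2m(V_b − E))/ℏ = 4.448.
κL = 2.847, sinh(κL) = 8.589.
Matching ψ, ψ′ at both faces gives T = [1 + V_b² sinh²(κL) / (4E(V_b − E))]⁻¹ = 1/79.86 = 0.0125.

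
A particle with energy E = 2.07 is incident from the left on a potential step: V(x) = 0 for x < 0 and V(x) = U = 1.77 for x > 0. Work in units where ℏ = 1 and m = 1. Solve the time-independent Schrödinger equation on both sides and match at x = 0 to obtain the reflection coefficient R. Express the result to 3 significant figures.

R = 0.201

On each side the TISE gives plane waves with k = √(2m(E − V))/ℏ: k₁ = √(2·1·2.07) = 2.035, k₂ = √(2·1·0.3) = 0.7746.
Matching ψ and ψ′ at x = 0 gives r = (k₁ − k₂)/(k₁ + k₂), so R = r² = 0.2012 and T = 1 − R = 0.7988.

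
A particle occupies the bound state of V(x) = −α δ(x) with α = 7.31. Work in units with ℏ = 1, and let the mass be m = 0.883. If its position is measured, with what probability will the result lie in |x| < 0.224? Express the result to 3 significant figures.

P = 0.945

The normalised bound state is ψ = √κ e^{−κ|x|} with κ = mα/ℏ² = 6.455.
P(|x| < d) = ∫_{−d}^{d} κ e^{−2κ|x|} dx = 1 − e^{−2κd} = 1 − e^{−2.892} = 0.9445.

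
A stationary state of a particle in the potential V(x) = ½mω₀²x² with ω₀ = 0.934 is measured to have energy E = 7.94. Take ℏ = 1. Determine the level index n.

E_n = ℏω₀(n + ½) ⇒ n = E/(ℏω₀) − ½ = 7.94/0.934 − 0.5 = 8.001 → n = 8.

n = 8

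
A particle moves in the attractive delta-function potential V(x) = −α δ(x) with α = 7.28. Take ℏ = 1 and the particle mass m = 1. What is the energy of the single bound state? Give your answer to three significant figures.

For x ≠ 0 the bound state is ψ ∝ e^{−κ|x|}; integrating the TISE across the delta gives the cusp condition 2κ = 2mα/ℏ², so κ = 7.280.
Then E = −ℏ²κ²/(2m) = −mα²/(2ℏ²) = -26.50.

E = -26.5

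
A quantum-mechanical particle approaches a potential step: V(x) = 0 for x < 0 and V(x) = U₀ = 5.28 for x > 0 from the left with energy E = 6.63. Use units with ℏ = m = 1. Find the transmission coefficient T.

T = 0.857

The wavenumbers are k₁ = √(2mE)/ℏ = 3.641 on the left and k₂ = √(2m(E − U₀))/ℏ = 1.643 on the right.
Matching ψ and ψ′ at x = 0 gives r = (k₁ − k₂)/(k₁ + k₂), so R = r² = 0.1430 and T = 1 − R = 0.8570.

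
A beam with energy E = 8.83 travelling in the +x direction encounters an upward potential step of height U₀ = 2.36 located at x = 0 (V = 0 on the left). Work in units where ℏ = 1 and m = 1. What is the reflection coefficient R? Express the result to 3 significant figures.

The wavenumbers are k₁ = √(2mE)/ℏ = 4.202 on the left and k₂ = √(2m(E − U₀))/ℏ = 3.597 on the right.
Continuity of ψ and ψ′ at the step yields the reflection amplitude r = (k₁ − k₂)/(k₁ + k₂) = 0.07759; thus R = |r|² = 0.006020, T = 0.9940.

R = 0.00602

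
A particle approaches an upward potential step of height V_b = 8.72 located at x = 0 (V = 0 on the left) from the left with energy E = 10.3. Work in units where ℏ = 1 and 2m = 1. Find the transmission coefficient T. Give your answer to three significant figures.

On each side the TISE gives plane waves with k = √(2m(E − V))/ℏ: k₁ = √(2·½·10.3) = 3.209, k₂ = √(2·½·1.58) = 1.257.
Continuity of ψ and ψ′ at the step yields the reflection amplitude r = (k₁ − k₂)/(k₁ + k₂) = 0.4371; thus R = |r|² = 0.1911, T = 0.8089.

T = 0.809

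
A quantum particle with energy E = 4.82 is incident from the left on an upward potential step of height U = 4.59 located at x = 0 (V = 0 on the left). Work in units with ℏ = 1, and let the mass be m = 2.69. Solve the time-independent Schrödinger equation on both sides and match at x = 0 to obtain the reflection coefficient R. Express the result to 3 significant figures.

R = 0.411

The wavenumbers are k₁ = √(2mE)/ℏ = 5.092 on the left and k₂ = √(2m(E − U))/ℏ = 1.112 on the right.
Continuity of ψ and ψ′ at the step yields the reflection amplitude r = (k₁ − k₂)/(k₁ + k₂) = 0.6414; thus R = |r|² = 0.4114, T = 0.5886.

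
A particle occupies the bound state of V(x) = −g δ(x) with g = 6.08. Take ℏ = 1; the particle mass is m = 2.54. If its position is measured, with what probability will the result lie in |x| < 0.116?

P = 0.972

The normalised bound state is ψ = √κ e^{−κ|x|} with κ = mg/ℏ² = 15.44.
P(|x| < d) = ∫_{−d}^{d} κ e^{−2κ|x|} dx = 1 − e^{−2κd} = 1 − e^{−3.583} = 0.9722.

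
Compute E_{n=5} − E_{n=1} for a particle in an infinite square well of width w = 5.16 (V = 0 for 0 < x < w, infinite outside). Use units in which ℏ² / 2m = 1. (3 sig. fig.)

ΔE = 8.90

E_n = n²π²ℏ²/(2mw²), so ΔE = (5² − 1²) π²ℏ²/(2mw²).
ΔE = 24 × π² / (2 × 0.5 × 5.16²) = 8.896.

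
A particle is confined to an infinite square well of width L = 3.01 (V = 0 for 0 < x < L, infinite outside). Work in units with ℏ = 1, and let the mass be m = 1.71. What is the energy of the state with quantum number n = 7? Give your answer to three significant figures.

Requiring ψ(0) = ψ(L) = 0 quantises k = nπ/L, hence E_n = ℏ²k²/2m = n²π²ℏ²/(2mL²).
E_7 = 7² × π² / (2 × 1.71 × 3.01²) = 15.61.

E = 15.6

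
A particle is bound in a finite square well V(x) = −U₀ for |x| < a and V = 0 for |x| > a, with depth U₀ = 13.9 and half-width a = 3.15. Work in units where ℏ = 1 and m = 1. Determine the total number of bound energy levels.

The dimensionless depth is z₀ = a√(2mU₀)/ℏ = 3.15 × √(27.80) = 16.61.
A new bound state (alternating even/odd) appears each time z₀ passes a multiple of π/2, so N = ⌊2z₀/π⌋ + 1 = ⌊10.57⌋ + 1 = 11.

N = 11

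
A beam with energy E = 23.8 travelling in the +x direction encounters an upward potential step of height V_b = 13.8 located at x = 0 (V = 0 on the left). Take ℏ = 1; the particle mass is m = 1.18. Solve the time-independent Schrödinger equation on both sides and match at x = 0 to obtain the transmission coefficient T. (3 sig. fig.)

On each side the TISE gives plane waves with k = √(2m(E − V))/ℏ: k₁ = √(2·1.18·23.8) = 7.495, k₂ = √(2·1.18·10) = 4.858.
Continuity of ψ and ψ′ at the step yields the reflection amplitude r = (k₁ − k₂)/(k₁ + k₂) = 0.2134; thus R = |r|² = 0.04556, T = 0.9544.

T = 0.954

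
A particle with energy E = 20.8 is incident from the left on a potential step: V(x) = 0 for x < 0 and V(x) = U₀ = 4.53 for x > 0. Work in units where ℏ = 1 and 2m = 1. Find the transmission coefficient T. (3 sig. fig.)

T = 0.996

The wavenumbers are k₁ = √(2mE)/ℏ = 4.561 on the left and k₂ = √(2m(E − U₀))/ℏ = 4.034 on the right.
Matching ψ and ψ′ at x = 0 gives r = (k₁ − k₂)/(k₁ + k₂), so R = r² = 0.003761 and T = 1 − R = 0.9962.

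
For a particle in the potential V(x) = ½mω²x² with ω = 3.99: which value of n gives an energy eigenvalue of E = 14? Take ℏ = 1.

Invert E_n = (n + ½)ℏω: n = E/ℏω − ½ = 3.009, so n = 3.

n = 3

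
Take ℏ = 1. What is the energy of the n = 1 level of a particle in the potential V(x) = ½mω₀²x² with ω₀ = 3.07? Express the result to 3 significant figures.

E = 4.61

The oscillator eigenvalues are E_n = ℏω₀(n + ½), so E_1 = 3.07 × 1.5 = 4.605.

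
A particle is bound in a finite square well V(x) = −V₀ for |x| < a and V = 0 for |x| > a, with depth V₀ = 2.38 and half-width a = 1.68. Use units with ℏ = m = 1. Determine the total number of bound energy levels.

Define the well-strength parameter z₀ = (a/ℏ)√(2mV₀) = 1.68 × √(2·1·2.38) = 3.665.
The even/odd transcendental equations gain one root per π/2 in z₀, giving N = 1 + ⌊2z₀/π⌋ = 1 + ⌊2.333⌋ = 3.

N = 3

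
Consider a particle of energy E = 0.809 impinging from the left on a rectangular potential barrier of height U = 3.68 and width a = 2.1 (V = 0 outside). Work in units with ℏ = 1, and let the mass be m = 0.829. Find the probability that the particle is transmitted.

T = 0.000288

Since E < U the interior solution is evanescent with decay constant κ = √(2m(U − E))/ℏ = 2.182.
κa = 4.582, sinh(κa) = 48.84.
Matching ψ, ψ′ at both faces gives T = [1 + U² sinh²(κa) / (4E(U − E))]⁻¹ = 1/3477 = 0.000288.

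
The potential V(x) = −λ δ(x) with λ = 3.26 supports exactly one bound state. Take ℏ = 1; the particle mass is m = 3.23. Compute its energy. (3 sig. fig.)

The bound state is ψ(x) = √κ e^{−κ|x|}. The derivative jump ψ'(0⁺) − ψ'(0⁻) = −(2mλ/ℏ²)ψ(0) fixes κ = mλ/ℏ² = 10.53.
Then E = −ℏ²κ²/(2m) = −mλ²/(2ℏ²) = -17.16.

E = -17.2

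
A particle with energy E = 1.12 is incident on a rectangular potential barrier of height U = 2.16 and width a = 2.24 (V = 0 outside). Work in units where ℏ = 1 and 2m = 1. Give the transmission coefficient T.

E < U: inside the barrier ψ ∝ e^{±κx} with κ = √(2m(U − E))/ℏ = 1.020.
κa = 2.284, sinh(κa) = 4.859.
Matching ψ, ψ′ at both faces gives T = [1 + U² sinh²(κa) / (4E(U − E))]⁻¹ = 1/24.64 = 0.0406.

T = 0.0406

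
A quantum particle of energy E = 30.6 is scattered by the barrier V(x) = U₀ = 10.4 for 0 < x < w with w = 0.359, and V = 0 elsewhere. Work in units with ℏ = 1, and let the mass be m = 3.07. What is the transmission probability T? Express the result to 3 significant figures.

Above the barrier the interior wavenumber is k₂ = √(2m(E − U₀))/ℏ = 11.14, giving phase k₂w = 3.998.
T = [1 + U₀² sin²(k₂w) / (4E(E − U₀))]⁻¹ = 1/1.025 = 0.976.

T = 0.976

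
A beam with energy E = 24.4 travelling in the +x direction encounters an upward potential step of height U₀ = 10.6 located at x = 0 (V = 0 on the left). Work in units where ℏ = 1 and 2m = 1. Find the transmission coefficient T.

T = 0.980

The wavenumbers are k₁ = √(2mE)/ℏ = 4.940 on the left and k₂ = √(2m(E − U₀))/ℏ = 3.715 on the right.
Matching ψ and ψ′ at x = 0 gives r = (k₁ − k₂)/(k₁ + k₂), so R = r² = 0.02003 and T = 1 − R = 0.9800.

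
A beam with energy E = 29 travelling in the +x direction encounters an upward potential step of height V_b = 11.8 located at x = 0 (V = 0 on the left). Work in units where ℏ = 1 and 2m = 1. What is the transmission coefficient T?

On each side the TISE gives plane waves with k = √(2m(E − V))/ℏ: k₁ = √(2·½·29) = 5.385, k₂ = √(2·½·17.2) = 4.147.
Matching ψ and ψ′ at x = 0 gives r = (k₁ − k₂)/(k₁ + k₂), so R = r² = 0.01686 and T = 1 − R = 0.9831.

T = 0.983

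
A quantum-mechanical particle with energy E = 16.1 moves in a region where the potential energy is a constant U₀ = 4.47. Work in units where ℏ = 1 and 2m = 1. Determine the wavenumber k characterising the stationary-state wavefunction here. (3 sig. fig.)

k = 3.41

With E > U₀ the solution is oscillatory, ψ ∝ e^{±ikx} with k = √(2m(E − U₀))/ℏ.
k = √(2 × 0.5 × 11.63) = 3.410.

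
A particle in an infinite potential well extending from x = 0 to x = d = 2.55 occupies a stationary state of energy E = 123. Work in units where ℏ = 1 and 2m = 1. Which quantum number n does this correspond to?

n = 9

From E_n = n²π²ℏ²/(2md²) invert to n = √(2md²E)/(πℏ).
n = (2.55/π) × √(2 × 0.5 × 123) = 9.002 → n = 9.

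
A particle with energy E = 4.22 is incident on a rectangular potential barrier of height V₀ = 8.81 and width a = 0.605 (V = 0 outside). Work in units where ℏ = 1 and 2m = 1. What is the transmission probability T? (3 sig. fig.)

E < V₀: inside the barrier ψ ∝ e^{±κx} with κ = √(2m(V₀ − E))/ℏ = 2.142.
κa = 1.296, sinh(κa) = 1.691.
Matching ψ, ψ′ at both faces gives T = [1 + V₀² sinh²(κa) / (4E(V₀ − E))]⁻¹ = 1/3.864 = 0.259.

T = 0.259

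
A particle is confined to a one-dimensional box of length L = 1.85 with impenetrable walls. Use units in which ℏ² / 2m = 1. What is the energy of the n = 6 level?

Requiring ψ(0) = ψ(L) = 0 quantises k = nπ/L, hence E_n = ℏ²k²/2m = n²π²ℏ²/(2mL²).
E_6 = 6² × π² / (2 × 0.5 × 1.85²) = 103.8.

E = 104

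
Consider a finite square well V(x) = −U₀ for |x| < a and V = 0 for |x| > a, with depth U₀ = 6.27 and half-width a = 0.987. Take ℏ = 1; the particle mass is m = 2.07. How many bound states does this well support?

N = 4

The dimensionless depth is z₀ = a√(2mU₀)/ℏ = 0.987 × √(25.96) = 5.029.
The even/odd transcendental equations gain one root per π/2 in z₀, giving N = 1 + ⌊2z₀/π⌋ = 1 + ⌊3.201⌋ = 4.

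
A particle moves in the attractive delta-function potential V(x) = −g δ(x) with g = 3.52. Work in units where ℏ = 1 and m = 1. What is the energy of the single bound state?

E = -6.20

The bound state is ψ(x) = √κ e^{−κ|x|}. The derivative jump ψ'(0⁺) − ψ'(0⁻) = −(2mg/ℏ²)ψ(0) fixes κ = mg/ℏ² = 3.520.
Then E = −ℏ²κ²/(2m) = −mg²/(2ℏ²) = -6.195.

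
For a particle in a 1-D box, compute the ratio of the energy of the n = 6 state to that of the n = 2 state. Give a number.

9

Since E_n ∝ n², the ratio is (6/2)² = 9.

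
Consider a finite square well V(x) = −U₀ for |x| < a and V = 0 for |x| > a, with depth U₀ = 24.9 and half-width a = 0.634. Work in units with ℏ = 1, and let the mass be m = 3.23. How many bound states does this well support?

N = 6

Define the well-strength parameter z₀ = (a/ℏ)√(2mU₀) = 0.634 × √(2·3.23·24.9) = 8.041.
The even/odd transcendental equations gain one root per π/2 in z₀, giving N = 1 + ⌊2z₀/π⌋ = 1 + ⌊5.119⌋ = 6.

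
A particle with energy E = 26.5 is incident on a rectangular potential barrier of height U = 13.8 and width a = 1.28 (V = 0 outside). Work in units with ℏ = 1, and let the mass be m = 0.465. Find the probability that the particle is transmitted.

E > U: inside the barrier k₂ = √(2m(E − U))/ℏ = 3.437, k₂a = 4.399.
T = [1 + U² sin²(k₂a) / (4E(E − U))]⁻¹ = 1/1.128 = 0.887.

T = 0.887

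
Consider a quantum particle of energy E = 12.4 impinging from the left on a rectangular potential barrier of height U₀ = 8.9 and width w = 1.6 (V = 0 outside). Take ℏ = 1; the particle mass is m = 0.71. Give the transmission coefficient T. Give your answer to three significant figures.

Above the barrier the interior wavenumber is k₂ = √(2m(E − U₀))/ℏ = 2.229, giving phase k₂w = 3.567.
T = [1 + U₀² sin²(k₂w) / (4E(E − U₀))]⁻¹ = 1/1.078 = 0.928.

T = 0.928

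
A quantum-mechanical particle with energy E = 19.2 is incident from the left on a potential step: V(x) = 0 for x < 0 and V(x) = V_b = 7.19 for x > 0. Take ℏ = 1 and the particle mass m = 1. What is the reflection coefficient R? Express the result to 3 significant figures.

The wavenumbers are k₁ = √(2mE)/ℏ = 6.197 on the left and k₂ = √(2m(E − V_b))/ℏ = 4.901 on the right.
Matching ψ and ψ′ at x = 0 gives r = (k₁ − k₂)/(k₁ + k₂), so R = r² = 0.01363 and T = 1 − R = 0.9864.

R = 0.0136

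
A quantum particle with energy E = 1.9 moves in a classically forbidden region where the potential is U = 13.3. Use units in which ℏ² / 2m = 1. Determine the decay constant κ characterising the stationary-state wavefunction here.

κ = 3.38

Since E < U the TISE in this region is ψ'' = κ²ψ with κ = √(2m(U − E))/ℏ.
κ = √(2 × 0.5 × 11.4) = 3.376.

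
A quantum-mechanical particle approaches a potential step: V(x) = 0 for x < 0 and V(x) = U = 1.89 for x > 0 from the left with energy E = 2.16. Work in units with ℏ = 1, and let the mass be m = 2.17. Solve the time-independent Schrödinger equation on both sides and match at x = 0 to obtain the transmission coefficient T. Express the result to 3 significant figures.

On each side the TISE gives plane waves with k = √(2m(E − V))/ℏ: k₁ = √(2·2.17·2.16) = 3.062, k₂ = √(2·2.17·0.27) = 1.082.
Continuity of ψ and ψ′ at the step yields the reflection amplitude r = (k₁ − k₂)/(k₁ + k₂) = 0.4776; thus R = |r|² = 0.2281, T = 0.7719.

T = 0.772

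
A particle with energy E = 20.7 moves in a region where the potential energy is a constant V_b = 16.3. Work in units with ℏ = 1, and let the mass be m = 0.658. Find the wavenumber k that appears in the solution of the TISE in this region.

k = 2.41

With E > V_b the solution is oscillatory, ψ ∝ e^{±ikx} with k = √(2m(E − V_b))/ℏ.
k = √(2 × 0.658 × 4.4) = 2.406.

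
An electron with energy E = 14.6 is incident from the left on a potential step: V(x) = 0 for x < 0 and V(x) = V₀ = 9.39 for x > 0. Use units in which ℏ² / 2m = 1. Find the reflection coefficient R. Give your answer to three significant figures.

R = 0.0635

The wavenumbers are k₁ = √(2mE)/ℏ = 3.821 on the left and k₂ = √(2m(E − V₀))/ℏ = 2.283 on the right.
Matching ψ and ψ′ at x = 0 gives r = (k₁ − k₂)/(k₁ + k₂), so R = r² = 0.06353 and T = 1 − R = 0.9365.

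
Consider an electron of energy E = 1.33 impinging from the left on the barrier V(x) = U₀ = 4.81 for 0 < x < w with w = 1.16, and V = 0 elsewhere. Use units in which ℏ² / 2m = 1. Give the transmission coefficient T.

E < U₀: inside the barrier ψ ∝ e^{±κx} with κ = √(2m(U₀ − E))/ℏ = 1.865.
κw = 2.164, sinh(κw) = 4.295.
Matching ψ, ψ′ at both faces gives T = [1 + U₀² sinh²(κw) / (4E(U₀ − E))]⁻¹ = 1/24.06 = 0.0416.

T = 0.0416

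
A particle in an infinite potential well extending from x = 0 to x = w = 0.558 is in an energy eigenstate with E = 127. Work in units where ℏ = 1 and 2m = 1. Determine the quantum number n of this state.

For an infinite well E_n = n²π²ℏ²/(2mw²), so n = (w/πℏ)√(2mE).
n = (0.558/π) × √(2 × 0.5 × 127) = 2.002 → n = 2.

n = 2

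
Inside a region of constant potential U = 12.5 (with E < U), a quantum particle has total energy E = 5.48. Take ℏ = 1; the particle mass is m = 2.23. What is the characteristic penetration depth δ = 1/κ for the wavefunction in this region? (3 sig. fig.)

Since E < U the TISE in this region is ψ'' = κ²ψ with κ = √(2m(U − E))/ℏ.
κ = √(2 × 2.23 × 7.02) = 5.595. The penetration depth is δ = 1/κ = 0.179.

δ = 0.179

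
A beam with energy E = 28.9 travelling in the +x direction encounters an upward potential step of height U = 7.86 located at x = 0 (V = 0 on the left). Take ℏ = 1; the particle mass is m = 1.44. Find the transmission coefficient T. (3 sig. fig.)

T = 0.994

The wavenumbers are k₁ = √(2mE)/ℏ = 9.123 on the left and k₂ = √(2m(E − U))/ℏ = 7.784 on the right.
Matching ψ and ψ′ at x = 0 gives r = (k₁ − k₂)/(k₁ + k₂), so R = r² = 0.006271 and T = 1 − R = 0.9937.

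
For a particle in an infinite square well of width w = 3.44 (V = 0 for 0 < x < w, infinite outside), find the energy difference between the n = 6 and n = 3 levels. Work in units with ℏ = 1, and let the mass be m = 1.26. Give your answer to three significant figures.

E_n = n²π²ℏ²/(2mw²), so ΔE = (6² − 3²) π²ℏ²/(2mw²).
ΔE = 27 × π² / (2 × 1.26 × 3.44²) = 8.936.

ΔE = 8.94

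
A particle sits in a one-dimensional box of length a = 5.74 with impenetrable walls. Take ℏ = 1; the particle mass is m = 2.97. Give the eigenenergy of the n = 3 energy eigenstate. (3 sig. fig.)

The infinite-well eigenfunctions ψ_n = √(2/a) sin(nπx/a) vanish at both walls, giving E_n = n²π²ℏ²/(2ma²).
E_3 = 3² × π² / (2 × 2.97 × 5.74²) = 0.4539.

E = 0.454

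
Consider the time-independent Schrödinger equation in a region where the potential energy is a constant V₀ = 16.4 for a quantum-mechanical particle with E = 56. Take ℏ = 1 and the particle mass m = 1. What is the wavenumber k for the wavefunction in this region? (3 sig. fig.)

k = 8.90

With E > V₀ the solution is oscillatory, ψ ∝ e^{±ikx} with k = √(2m(E − V₀))/ℏ.
k = √(2 × 1 × 39.6) = 8.899.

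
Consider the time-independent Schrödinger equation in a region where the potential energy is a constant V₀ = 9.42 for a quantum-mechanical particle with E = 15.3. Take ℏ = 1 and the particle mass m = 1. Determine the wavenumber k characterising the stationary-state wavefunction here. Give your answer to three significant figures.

k = 3.43

With E > V₀ the solution is oscillatory, ψ ∝ e^{±ikx} with k = √(2m(E − V₀))/ℏ.
k = √(2 × 1 × 5.88) = 3.429.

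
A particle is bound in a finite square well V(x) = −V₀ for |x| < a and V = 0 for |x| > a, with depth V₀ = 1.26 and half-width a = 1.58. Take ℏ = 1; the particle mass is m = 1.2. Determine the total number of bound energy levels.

N = 2

The dimensionless depth is z₀ = a√(2mV₀)/ℏ = 1.58 × √(3.024) = 2.748.
A new bound state (alternating even/odd) appears each time z₀ passes a multiple of π/2, so N = ⌊2z₀/π⌋ + 1 = ⌊1.749⌋ + 1 = 2.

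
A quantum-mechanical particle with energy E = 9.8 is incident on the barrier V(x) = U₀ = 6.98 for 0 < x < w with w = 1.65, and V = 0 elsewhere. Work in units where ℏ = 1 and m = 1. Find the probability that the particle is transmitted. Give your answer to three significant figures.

T = 0.822

E > U₀: inside the barrier k₂ = √(2m(E − U₀))/ℏ = 2.375, k₂w = 3.919.
Matching at both interfaces gives T⁻¹ = 1 + U₀² sin²(k₂w) / [4E(E − U₀)] = 1.217, hence T = 0.822.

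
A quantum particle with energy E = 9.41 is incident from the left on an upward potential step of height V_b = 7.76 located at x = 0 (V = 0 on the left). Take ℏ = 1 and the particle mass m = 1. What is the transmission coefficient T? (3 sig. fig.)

On each side the TISE gives plane waves with k = √(2m(E − V))/ℏ: k₁ = √(2·1·9.41) = 4.338, k₂ = √(2·1·1.65) = 1.817.
Matching ψ and ψ′ at x = 0 gives r = (k₁ − k₂)/(k₁ + k₂), so R = r² = 0.1679 and T = 1 − R = 0.8321.

T = 0.832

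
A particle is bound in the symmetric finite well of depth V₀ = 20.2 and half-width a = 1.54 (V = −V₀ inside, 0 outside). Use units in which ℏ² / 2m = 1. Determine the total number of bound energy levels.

Define the well-strength parameter z₀ = (a/ℏ)√(2mV₀) = 1.54 × √(2·0.5·20.2) = 6.921.
The even/odd transcendental equations gain one root per π/2 in z₀, giving N = 1 + ⌊2z₀/π⌋ = 1 + ⌊4.406⌋ = 5.

N = 5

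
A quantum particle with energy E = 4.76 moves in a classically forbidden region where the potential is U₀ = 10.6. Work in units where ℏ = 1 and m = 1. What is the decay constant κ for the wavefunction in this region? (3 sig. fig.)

κ = 3.42

Since E < U₀ the TISE in this region is ψ'' = κ²ψ with κ = √(2m(U₀ − E))/ℏ.
κ = √(2 × 1 × 5.84) = 3.418.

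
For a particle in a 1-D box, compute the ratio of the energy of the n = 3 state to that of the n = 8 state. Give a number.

Since E_n ∝ n², the ratio is (3/8)² = 0.140625.

0.140625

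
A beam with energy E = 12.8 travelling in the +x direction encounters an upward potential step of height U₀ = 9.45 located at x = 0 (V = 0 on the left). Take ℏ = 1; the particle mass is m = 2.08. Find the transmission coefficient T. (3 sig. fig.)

T = 0.896

The wavenumbers are k₁ = √(2mE)/ℏ = 7.297 on the left and k₂ = √(2m(E − U₀))/ℏ = 3.733 on the right.
Matching ψ and ψ′ at x = 0 gives r = (k₁ − k₂)/(k₁ + k₂), so R = r² = 0.1044 and T = 1 − R = 0.8956.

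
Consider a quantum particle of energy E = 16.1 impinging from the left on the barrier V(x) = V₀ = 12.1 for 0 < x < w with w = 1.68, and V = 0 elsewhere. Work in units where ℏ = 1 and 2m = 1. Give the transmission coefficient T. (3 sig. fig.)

T = 0.974

Above the barrier the interior wavenumber is k₂ = √(2m(E − V₀))/ℏ = 2.000, giving phase k₂w = 3.360.
Matching at both interfaces gives T⁻¹ = 1 + V₀² sin²(k₂w) / [4E(E − V₀)] = 1.027, hence T = 0.974.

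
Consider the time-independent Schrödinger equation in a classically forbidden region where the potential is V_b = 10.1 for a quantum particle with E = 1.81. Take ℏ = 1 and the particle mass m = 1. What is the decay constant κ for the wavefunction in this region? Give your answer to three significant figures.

Since E < V_b the TISE in this region is ψ'' = κ²ψ with κ = √(2m(V_b − E))/ℏ.
κ = √(2 × 1 × 8.29) = 4.072.

κ = 4.07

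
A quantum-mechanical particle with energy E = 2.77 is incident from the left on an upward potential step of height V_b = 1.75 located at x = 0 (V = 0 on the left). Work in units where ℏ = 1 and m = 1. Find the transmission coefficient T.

T = 0.940

On each side the TISE gives plane waves with k = √(2m(E − V))/ℏ: k₁ = √(2·1·2.77) = 2.354, k₂ = √(2·1·1.02) = 1.428.
Matching ψ and ψ′ at x = 0 gives r = (k₁ − k₂)/(k₁ + k₂), so R = r² = 0.05988 and T = 1 − R = 0.9401.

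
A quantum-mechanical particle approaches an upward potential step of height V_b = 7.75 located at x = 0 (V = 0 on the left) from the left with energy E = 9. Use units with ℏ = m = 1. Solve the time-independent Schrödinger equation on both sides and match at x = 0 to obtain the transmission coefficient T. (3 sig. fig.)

T = 0.791

On each side the TISE gives plane waves with k = √(2m(E − V))/ℏ: k₁ = √(2·1·9) = 4.243, k₂ = √(2·1·1.25) = 1.581.
Continuity of ψ and ψ′ at the step yields the reflection amplitude r = (k₁ − k₂)/(k₁ + k₂) = 0.4570; thus R = |r|² = 0.2089, T = 0.7911.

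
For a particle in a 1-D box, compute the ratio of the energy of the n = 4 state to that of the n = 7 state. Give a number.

0.326531

Since E_n ∝ n², the ratio is (4/7)² = 0.326531.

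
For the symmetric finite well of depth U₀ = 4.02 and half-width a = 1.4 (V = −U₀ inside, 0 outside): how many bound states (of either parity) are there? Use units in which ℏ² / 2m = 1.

The dimensionless depth is z₀ = a√(2mU₀)/ℏ = 1.4 × √(4.020) = 2.807.
A new bound state (alternating even/odd) appears each time z₀ passes a multiple of π/2, so N = ⌊2z₀/π⌋ + 1 = ⌊1.787⌋ + 1 = 2.

N = 2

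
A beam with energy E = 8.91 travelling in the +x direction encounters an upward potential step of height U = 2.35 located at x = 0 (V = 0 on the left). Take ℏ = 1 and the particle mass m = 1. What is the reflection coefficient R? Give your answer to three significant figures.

The wavenumbers are k₁ = √(2mE)/ℏ = 4.221 on the left and k₂ = √(2m(E − U))/ℏ = 3.622 on the right.
Continuity of ψ and ψ′ at the step yields the reflection amplitude r = (k₁ − k₂)/(k₁ + k₂) = 0.07640; thus R = |r|² = 0.005836, T = 0.9942.

R = 0.00584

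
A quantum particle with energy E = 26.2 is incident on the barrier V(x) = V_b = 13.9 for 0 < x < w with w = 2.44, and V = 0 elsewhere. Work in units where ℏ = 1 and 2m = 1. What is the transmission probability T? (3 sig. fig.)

T = 0.920

E > V_b: inside the barrier k₂ = √(2m(E − V_b))/ℏ = 3.507, k₂w = 8.557.
Matching at both interfaces gives T⁻¹ = 1 + V_b² sin²(k₂w) / [4E(E − V_b)] = 1.087, hence T = 0.920.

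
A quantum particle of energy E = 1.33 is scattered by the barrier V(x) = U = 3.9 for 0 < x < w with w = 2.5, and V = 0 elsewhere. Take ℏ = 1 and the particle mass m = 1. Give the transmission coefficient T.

E < U: inside the barrier ψ ∝ e^{±κx} with κ = √(2m(U − E))/ℏ = 2.267.
κw = 5.668, sinh(κw) = 144.7.
The exact tunnelling result is T⁻¹ = 1 + U² sinh²(κw) / [4E(U − E)] = 23300, so T = 0.0000429.

T = 0.0000429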